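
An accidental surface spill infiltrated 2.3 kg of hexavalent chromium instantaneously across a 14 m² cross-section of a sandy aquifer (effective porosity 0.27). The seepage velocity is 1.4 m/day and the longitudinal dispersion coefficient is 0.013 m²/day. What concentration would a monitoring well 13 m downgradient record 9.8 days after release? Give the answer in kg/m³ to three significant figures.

0.174 kg/m³

For an instantaneous plane source, C(x,t) = M/(n_e·A·√(4πDt)) · exp(−(x−vt)²/(4Dt)), with n_e·A the pore (flow) area.
Plume center vt = 1.4 × 9.8 = 13.72 m, so the well at 13 m is 0.72 m upgradient of the peak.
√(4πDt) = 1.265 m, giving peak height M/(n_e·A·√(4πDt)) = 2.3/(0.27 × 14 × 1.265) = 0.4810 kg/m³.
(x−vt)²/(4Dt) = (-0.72)²/(4 × 0.013 × 9.8) = 1.017; exp(−1.017) = 0.3617.
C = 0.4810 × 0.3617 = 0.174 kg/m³.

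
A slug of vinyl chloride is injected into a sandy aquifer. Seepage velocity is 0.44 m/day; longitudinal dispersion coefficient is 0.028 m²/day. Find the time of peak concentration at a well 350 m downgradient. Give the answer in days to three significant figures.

For the 1D instantaneous-source solution, setting ∂C/∂t = 0 at fixed x gives v²t² + 2Dt − x² = 0, so t = (√(D² + v²x²) − D)/v².
√(D² + v²x²) = √(0.028² + 0.44² × 350²) = 154.0; v² = 0.1936.
t = (154.0 − 0.028)/0.1936 = 795 days (vs. the pure-advection estimate x/v = 795 d).

795 days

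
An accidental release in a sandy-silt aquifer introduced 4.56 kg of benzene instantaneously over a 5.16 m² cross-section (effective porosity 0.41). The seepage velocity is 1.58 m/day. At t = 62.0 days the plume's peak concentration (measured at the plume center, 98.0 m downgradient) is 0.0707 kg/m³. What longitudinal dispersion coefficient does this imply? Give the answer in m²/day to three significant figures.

At the plume center C_max = M/(n_e·A·√(4πDt)), so D = M²/(4πt·(n_e·A·C_max)²).
n_e·A·C_max = 0.41 × 5.16 × 0.0707 = 0.1496 kg/m.
D = 4.56²/(4π × 62.0 × 0.1496²) = 1.19 m²/day.

1.19 m²/day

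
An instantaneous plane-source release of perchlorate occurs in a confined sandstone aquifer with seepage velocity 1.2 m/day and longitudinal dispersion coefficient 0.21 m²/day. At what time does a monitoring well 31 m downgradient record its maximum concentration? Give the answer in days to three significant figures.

For the 1D instantaneous-source solution, setting ∂C/∂t = 0 at fixed x gives v²t² + 2Dt − x² = 0, so t = (√(D² + v²x²) − D)/v².
√(D² + v²x²) = √(0.21² + 1.2² × 31²) = 37.20; v² = 1.44.
t = (37.20 − 0.21)/1.44 = 25.7 days (vs. the pure-advection estimate x/v = 25.8 d).

25.7 days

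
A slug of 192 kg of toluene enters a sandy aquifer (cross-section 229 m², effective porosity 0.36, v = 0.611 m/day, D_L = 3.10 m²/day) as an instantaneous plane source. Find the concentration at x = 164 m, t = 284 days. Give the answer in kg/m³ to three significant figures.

0.0216 kg/m³

For an instantaneous plane source, C(x,t) = M/(n_e·A·√(4πDt)) · exp(−(x−vt)²/(4Dt)), with n_e·A the pore (flow) area.
Plume center vt = 0.611 × 284 = 173.524 m, so the well at 164 m is 9.524 m upgradient of the peak.
√(4πDt) = 105.2 m, giving peak height M/(n_e·A·√(4πDt)) = 192/(0.36 × 229 × 105.2) = 0.02214 kg/m³.
(x−vt)²/(4Dt) = (-9.524)²/(4 × 3.10 × 284) = 0.02576; exp(−0.02576) = 0.9746.
C = 0.02214 × 0.9746 = 0.0216 kg/m³.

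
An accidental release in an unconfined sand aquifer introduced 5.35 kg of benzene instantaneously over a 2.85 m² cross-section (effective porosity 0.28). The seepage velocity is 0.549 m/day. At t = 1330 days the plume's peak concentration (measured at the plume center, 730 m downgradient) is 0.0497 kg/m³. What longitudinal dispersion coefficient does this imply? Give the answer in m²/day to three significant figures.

1.09 m²/day

At the plume center C_max = M/(n_e·A·√(4πDt)), so D = M²/(4πt·(n_e·A·C_max)²).
n_e·A·C_max = 0.28 × 2.85 × 0.0497 = 0.03966 kg/m.
D = 5.35²/(4π × 1330 × 0.03966²) = 1.09 m²/day.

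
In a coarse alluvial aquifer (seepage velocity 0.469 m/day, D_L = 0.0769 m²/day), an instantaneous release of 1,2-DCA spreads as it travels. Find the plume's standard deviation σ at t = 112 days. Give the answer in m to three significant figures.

Dispersive spreading gives a Gaussian with σ² = 2Dt; advection only shifts the center.
σ = √(2 × 0.0769 × 112) = 4.15 m.

4.15 m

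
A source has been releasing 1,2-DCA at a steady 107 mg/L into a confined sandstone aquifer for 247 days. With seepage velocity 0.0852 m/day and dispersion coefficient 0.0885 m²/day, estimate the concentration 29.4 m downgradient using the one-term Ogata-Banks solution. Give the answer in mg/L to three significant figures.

For a continuous step input, C/C₀ ≈ ½·erfc((x−vt)/(2√(Dt))).
vt = 0.0852 × 247 = 21.0444 m and 2√(Dt) = 2√(0.0885 × 247) = 9.351 m.
Argument (x−vt)/(2√(Dt)) = (29.4 − 21.0444)/9.351 = 0.8936; ½·erfc(0.8936) = 0.1032.
C = 107 × 0.1032 = 11.0 mg/L.

11.0 mg/L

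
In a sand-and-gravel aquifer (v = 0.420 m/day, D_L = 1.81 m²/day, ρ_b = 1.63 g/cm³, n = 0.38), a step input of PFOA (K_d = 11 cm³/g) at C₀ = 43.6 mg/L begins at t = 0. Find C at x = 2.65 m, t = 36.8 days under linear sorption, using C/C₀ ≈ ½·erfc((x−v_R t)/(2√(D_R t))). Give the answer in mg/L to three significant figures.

3.52 mg/L

Retardation factor R = 1 + ρ_b·K_d/n = 1 + 1.63 × 11/0.38 = 48.18.
Sorption retards both mechanisms: v_R = v/R = 0.008717 m/day, D_R = D/R = 0.03757 m²/day.
v_R·t = 0.008717 × 36.8 = 0.3207856 m; 2√(D_R t) = 2.352 m; argument = (2.65 − 0.3207856)/2.352 = 0.9903.
C = C₀ × ½·erfc(0.9903) = 43.6 × 0.08068 = 3.52 mg/L.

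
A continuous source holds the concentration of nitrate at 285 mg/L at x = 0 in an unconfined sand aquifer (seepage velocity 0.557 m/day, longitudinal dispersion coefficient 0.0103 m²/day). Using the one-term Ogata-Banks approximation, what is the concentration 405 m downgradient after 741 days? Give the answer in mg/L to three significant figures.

278 mg/L

For a continuous step input, C/C₀ ≈ ½·erfc((x−vt)/(2√(Dt))).
vt = 0.557 × 741 = 412.737 m and 2√(Dt) = 2√(0.0103 × 741) = 5.525 m.
Argument (x−vt)/(2√(Dt)) = (405 − 412.737)/5.525 = -1.400; ½·erfc(-1.400) = 0.9761.
C = 285 × 0.9761 = 278 mg/L.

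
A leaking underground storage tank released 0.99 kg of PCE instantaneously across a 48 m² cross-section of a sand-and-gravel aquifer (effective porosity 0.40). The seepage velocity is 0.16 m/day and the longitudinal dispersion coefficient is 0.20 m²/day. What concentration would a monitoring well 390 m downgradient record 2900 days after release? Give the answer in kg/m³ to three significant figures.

For an instantaneous plane source, C(x,t) = M/(n_e·A·√(4πDt)) · exp(−(x−vt)²/(4Dt)), with n_e·A the pore (flow) area.
Plume center vt = 0.16 × 2900 = 464 m, so the well at 390 m is 74 m upgradient of the peak.
√(4πDt) = 85.37 m, giving peak height M/(n_e·A·√(4πDt)) = 0.99/(0.40 × 48 × 85.37) = 0.0006040 kg/m³.
(x−vt)²/(4Dt) = (-74)²/(4 × 0.20 × 2900) = 2.360; exp(−2.360) = 0.09442.
C = 0.0006040 × 0.09442 = 5.70e-05 kg/m³.

5.70e-05 kg/m³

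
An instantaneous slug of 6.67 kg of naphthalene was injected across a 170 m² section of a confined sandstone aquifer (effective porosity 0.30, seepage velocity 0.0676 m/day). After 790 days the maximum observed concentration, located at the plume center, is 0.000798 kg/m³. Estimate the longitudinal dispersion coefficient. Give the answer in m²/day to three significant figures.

At the plume center C_max = M/(n_e·A·√(4πDt)), so D = M²/(4πt·(n_e·A·C_max)²).
n_e·A·C_max = 0.30 × 170 × 0.000798 = 0.04070 kg/m.
D = 6.67²/(4π × 790 × 0.04070²) = 2.71 m²/day.

2.71 m²/day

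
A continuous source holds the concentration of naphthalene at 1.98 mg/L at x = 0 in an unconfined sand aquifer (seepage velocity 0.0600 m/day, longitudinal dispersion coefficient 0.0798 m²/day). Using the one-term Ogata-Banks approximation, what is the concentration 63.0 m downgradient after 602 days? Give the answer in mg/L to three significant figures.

0.00604 mg/L

For a continuous step input, C/C₀ ≈ ½·erfc((x−vt)/(2√(Dt))).
vt = 0.0600 × 602 = 36.12 m and 2√(Dt) = 2√(0.0798 × 602) = 13.86 m.
Argument (x−vt)/(2√(Dt)) = (63.0 − 36.12)/13.86 = 1.939; ½·erfc(1.939) = 0.003052.
C = 1.98 × 0.003052 = 0.00604 mg/L.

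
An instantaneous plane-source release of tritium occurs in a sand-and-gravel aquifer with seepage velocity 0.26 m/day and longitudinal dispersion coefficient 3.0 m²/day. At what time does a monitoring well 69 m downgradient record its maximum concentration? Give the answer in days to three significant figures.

For the 1D instantaneous-source solution, setting ∂C/∂t = 0 at fixed x gives v²t² + 2Dt − x² = 0, so t = (√(D² + v²x²) − D)/v².
√(D² + v²x²) = √(3.0² + 0.26² × 69²) = 18.19; v² = 0.0676.
t = (18.19 − 3.0)/0.0676 = 225 days (vs. the pure-advection estimate x/v = 265 d).

225 days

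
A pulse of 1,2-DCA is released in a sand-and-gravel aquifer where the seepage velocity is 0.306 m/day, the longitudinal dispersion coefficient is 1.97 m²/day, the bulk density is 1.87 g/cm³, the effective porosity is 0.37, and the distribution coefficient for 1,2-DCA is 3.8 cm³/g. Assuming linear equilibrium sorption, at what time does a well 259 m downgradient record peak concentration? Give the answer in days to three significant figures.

Retardation factor R = 1 + ρ_b·K_d/n = 1 + 1.87 × 3.8/0.37 = 20.21.
Sorption retards both mechanisms: v_R = v/R = 0.01514 m/day, D_R = D/R = 0.09748 m²/day.
Peak time from v_R²t² + 2D_R t − x² = 0: t = (√(D_R² + v_R²x²) − D_R)/v_R².
√(D_R² + v_R²x²) = √(0.09748² + 0.01514² × 259²) = 3.922; v_R² = 0.0002292.
t = (3.922 − 0.09748)/0.0002292 = 16700 days.

16700 days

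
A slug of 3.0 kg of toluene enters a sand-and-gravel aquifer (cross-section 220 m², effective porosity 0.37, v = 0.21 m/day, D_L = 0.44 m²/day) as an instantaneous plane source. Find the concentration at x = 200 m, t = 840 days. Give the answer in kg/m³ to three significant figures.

For an instantaneous plane source, C(x,t) = M/(n_e·A·√(4πDt)) · exp(−(x−vt)²/(4Dt)), with n_e·A the pore (flow) area.
Plume center vt = 0.21 × 840 = 176.4 m, so the well at 200 m is 23.6 m downgradient of the peak.
√(4πDt) = 68.15 m, giving peak height M/(n_e·A·√(4πDt)) = 3.0/(0.37 × 220 × 68.15) = 0.0005408 kg/m³.
(x−vt)²/(4Dt) = (23.6)²/(4 × 0.44 × 840) = 0.3767; exp(−0.3767) = 0.6861.
C = 0.0005408 × 0.6861 = 0.000371 kg/m³.

0.000371 kg/m³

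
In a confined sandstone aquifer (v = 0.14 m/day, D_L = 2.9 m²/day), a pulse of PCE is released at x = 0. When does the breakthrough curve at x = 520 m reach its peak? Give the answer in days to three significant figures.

3570 days

For the 1D instantaneous-source solution, setting ∂C/∂t = 0 at fixed x gives v²t² + 2Dt − x² = 0, so t = (√(D² + v²x²) − D)/v².
√(D² + v²x²) = √(2.9² + 0.14² × 520²) = 72.86; v² = 0.0196.
t = (72.86 − 2.9)/0.0196 = 3570 days (vs. the pure-advection estimate x/v = 3710 d).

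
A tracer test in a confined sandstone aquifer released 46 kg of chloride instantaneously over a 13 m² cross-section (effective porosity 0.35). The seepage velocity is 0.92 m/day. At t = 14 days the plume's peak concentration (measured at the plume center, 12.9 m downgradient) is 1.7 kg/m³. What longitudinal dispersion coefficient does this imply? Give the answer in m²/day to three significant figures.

0.201 m²/day

At the plume center C_max = M/(n_e·A·√(4πDt)), so D = M²/(4πt·(n_e·A·C_max)²).
n_e·A·C_max = 0.35 × 13 × 1.7 = 7.735 kg/m.
D = 46²/(4π × 14 × 7.735²) = 0.201 m²/day.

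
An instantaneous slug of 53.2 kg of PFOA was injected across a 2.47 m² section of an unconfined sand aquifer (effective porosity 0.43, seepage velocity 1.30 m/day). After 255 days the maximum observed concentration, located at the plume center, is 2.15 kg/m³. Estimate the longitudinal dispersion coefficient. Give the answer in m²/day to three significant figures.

At the plume center C_max = M/(n_e·A·√(4πDt)), so D = M²/(4πt·(n_e·A·C_max)²).
n_e·A·C_max = 0.43 × 2.47 × 2.15 = 2.284 kg/m.
D = 53.2²/(4π × 255 × 2.284²) = 0.169 m²/day.

0.169 m²/day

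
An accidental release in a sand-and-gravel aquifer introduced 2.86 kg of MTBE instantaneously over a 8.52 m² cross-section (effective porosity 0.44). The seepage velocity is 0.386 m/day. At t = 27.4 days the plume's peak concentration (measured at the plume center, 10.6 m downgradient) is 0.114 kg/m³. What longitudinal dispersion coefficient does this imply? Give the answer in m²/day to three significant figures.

At the plume center C_max = M/(n_e·A·√(4πDt)), so D = M²/(4πt·(n_e·A·C_max)²).
n_e·A·C_max = 0.44 × 8.52 × 0.114 = 0.4274 kg/m.
D = 2.86²/(4π × 27.4 × 0.4274²) = 0.130 m²/day.

0.130 m²/day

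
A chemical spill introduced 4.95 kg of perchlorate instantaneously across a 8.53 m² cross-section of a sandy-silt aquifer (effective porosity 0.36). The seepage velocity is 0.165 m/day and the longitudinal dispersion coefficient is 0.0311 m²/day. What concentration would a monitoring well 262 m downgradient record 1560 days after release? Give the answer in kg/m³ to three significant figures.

0.0585 kg/m³

For an instantaneous plane source, C(x,t) = M/(n_e·A·√(4πDt)) · exp(−(x−vt)²/(4Dt)), with n_e·A the pore (flow) area.
Plume center vt = 0.165 × 1560 = 257.4 m, so the well at 262 m is 4.6 m downgradient of the peak.
√(4πDt) = 24.69 m, giving peak height M/(n_e·A·√(4πDt)) = 4.95/(0.36 × 8.53 × 24.69) = 0.06529 kg/m³.
(x−vt)²/(4Dt) = (4.6)²/(4 × 0.0311 × 1560) = 0.1090; exp(−0.1090) = 0.8967.
C = 0.06529 × 0.8967 = 0.0585 kg/m³.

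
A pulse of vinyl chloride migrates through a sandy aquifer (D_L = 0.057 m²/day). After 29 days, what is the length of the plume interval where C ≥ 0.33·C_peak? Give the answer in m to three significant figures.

5.41 m

The plume is Gaussian with σ = √(2Dt) = √(2 × 0.057 × 29) = 1.818 m.
C/C_peak = exp(−Δx²/(2σ²)) = 0.33 ⇒ Δx = σ·√(−2 ln 0.33) = 1.818 × 1.489 = 2.707 m.
Width = 2Δx = 5.41 m.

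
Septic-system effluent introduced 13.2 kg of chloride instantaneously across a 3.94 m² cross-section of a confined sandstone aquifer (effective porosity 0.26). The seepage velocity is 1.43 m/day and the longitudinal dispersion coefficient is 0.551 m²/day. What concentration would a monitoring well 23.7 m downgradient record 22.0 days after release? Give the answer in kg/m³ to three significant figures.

0.302 kg/m³

For an instantaneous plane source, C(x,t) = M/(n_e·A·√(4πDt)) · exp(−(x−vt)²/(4Dt)), with n_e·A the pore (flow) area.
Plume center vt = 1.43 × 22.0 = 31.46 m, so the well at 23.7 m is 7.76 m upgradient of the peak.
√(4πDt) = 12.34 m, giving peak height M/(n_e·A·√(4πDt)) = 13.2/(0.26 × 3.94 × 12.34) = 1.044 kg/m³.
(x−vt)²/(4Dt) = (-7.76)²/(4 × 0.551 × 22.0) = 1.242; exp(−1.242) = 0.2888.
C = 1.044 × 0.2888 = 0.302 kg/m³.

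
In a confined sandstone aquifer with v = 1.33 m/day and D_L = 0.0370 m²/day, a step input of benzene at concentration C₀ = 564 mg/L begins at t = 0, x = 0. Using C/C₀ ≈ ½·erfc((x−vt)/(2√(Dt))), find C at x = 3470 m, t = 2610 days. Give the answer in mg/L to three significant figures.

For a continuous step input, C/C₀ ≈ ½·erfc((x−vt)/(2√(Dt))).
vt = 1.33 × 2610 = 3471.3 m and 2√(Dt) = 2√(0.0370 × 2610) = 19.65 m.
Argument (x−vt)/(2√(Dt)) = (3470 − 3471.3)/19.65 = -0.06616; ½·erfc(-0.06616) = 0.5373.
C = 564 × 0.5373 = 303 mg/L.

303 mg/L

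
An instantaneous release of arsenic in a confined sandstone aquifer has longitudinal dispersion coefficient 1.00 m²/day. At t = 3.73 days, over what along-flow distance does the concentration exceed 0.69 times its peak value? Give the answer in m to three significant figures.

4.71 m

The plume is Gaussian with σ = √(2Dt) = √(2 × 1.00 × 3.73) = 2.731 m.
C/C_peak = exp(−Δx²/(2σ²)) = 0.69 ⇒ Δx = σ·√(−2 ln 0.69) = 2.731 × 0.8615 = 2.353 m.
Width = 2Δx = 4.71 m.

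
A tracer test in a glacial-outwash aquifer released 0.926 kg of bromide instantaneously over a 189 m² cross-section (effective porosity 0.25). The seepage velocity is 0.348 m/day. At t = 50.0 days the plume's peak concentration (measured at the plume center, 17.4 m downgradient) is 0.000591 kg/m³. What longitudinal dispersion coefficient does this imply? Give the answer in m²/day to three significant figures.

1.75 m²/day

At the plume center C_max = M/(n_e·A·√(4πDt)), so D = M²/(4πt·(n_e·A·C_max)²).
n_e·A·C_max = 0.25 × 189 × 0.000591 = 0.02792 kg/m.
D = 0.926²/(4π × 50.0 × 0.02792²) = 1.75 m²/day.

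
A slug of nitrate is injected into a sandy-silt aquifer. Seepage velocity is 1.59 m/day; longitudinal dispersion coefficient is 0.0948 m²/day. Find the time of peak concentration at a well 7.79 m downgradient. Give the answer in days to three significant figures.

4.86 days

For the 1D instantaneous-source solution, setting ∂C/∂t = 0 at fixed x gives v²t² + 2Dt − x² = 0, so t = (√(D² + v²x²) − D)/v².
√(D² + v²x²) = √(0.0948² + 1.59² × 7.79²) = 12.39; v² = 2.5281.
t = (12.39 − 0.0948)/2.5281 = 4.86 days (vs. the pure-advection estimate x/v = 4.90 d).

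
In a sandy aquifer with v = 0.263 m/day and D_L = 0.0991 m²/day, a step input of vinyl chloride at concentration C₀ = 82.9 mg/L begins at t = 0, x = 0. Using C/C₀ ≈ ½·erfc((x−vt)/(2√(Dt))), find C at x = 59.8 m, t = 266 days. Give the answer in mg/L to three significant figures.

76.2 mg/L

For a continuous step input, C/C₀ ≈ ½·erfc((x−vt)/(2√(Dt))).
vt = 0.263 × 266 = 69.958 m and 2√(Dt) = 2√(0.0991 × 266) = 10.27 m.
Argument (x−vt)/(2√(Dt)) = (59.8 − 69.958)/10.27 = -0.9891; ½·erfc(-0.9891) = 0.9191.
C = 82.9 × 0.9191 = 76.2 mg/L.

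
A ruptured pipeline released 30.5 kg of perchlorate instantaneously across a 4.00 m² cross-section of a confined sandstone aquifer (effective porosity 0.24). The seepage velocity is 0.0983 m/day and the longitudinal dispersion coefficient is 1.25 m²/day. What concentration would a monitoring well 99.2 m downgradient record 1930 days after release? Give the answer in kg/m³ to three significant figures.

0.0781 kg/m³

For an instantaneous plane source, C(x,t) = M/(n_e·A·√(4πDt)) · exp(−(x−vt)²/(4Dt)), with n_e·A the pore (flow) area.
Plume center vt = 0.0983 × 1930 = 189.719 m, so the well at 99.2 m is 90.519 m upgradient of the peak.
√(4πDt) = 174.1 m, giving peak height M/(n_e·A·√(4πDt)) = 30.5/(0.24 × 4.00 × 174.1) = 0.1825 kg/m³.
(x−vt)²/(4Dt) = (-90.519)²/(4 × 1.25 × 1930) = 0.8491; exp(−0.8491) = 0.4278.
C = 0.1825 × 0.4278 = 0.0781 kg/m³.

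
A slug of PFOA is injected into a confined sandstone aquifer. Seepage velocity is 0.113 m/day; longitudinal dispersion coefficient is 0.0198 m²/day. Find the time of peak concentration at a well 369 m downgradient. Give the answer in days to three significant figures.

For the 1D instantaneous-source solution, setting ∂C/∂t = 0 at fixed x gives v²t² + 2Dt − x² = 0, so t = (√(D² + v²x²) − D)/v².
√(D² + v²x²) = √(0.0198² + 0.113² × 369²) = 41.70; v² = 0.012769.
t = (41.70 − 0.0198)/0.012769 = 3260 days (vs. the pure-advection estimate x/v = 3270 d).

3260 days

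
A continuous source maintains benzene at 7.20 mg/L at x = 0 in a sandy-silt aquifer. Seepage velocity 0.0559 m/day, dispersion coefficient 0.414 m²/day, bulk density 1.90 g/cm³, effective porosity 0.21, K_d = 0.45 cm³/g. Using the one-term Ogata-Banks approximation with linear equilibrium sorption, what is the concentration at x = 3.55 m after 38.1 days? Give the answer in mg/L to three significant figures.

Retardation factor R = 1 + ρ_b·K_d/n = 1 + 1.90 × 0.45/0.21 = 5.071.
Sorption retards both mechanisms: v_R = v/R = 0.01102 m/day, D_R = D/R = 0.08164 m²/day.
v_R·t = 0.01102 × 38.1 = 0.419862 m; 2√(D_R t) = 3.527 m; argument = (3.55 − 0.419862)/3.527 = 0.8875.
C = C₀ × ½·erfc(0.8875) = 7.20 × 0.1047 = 0.754 mg/L.

0.754 mg/L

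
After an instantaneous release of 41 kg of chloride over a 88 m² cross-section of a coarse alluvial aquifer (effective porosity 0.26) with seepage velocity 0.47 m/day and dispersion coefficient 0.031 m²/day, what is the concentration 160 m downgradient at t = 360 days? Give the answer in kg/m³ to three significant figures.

For an instantaneous plane source, C(x,t) = M/(n_e·A·√(4πDt)) · exp(−(x−vt)²/(4Dt)), with n_e·A the pore (flow) area.
Plume center vt = 0.47 × 360 = 169.2 m, so the well at 160 m is 9.2 m upgradient of the peak.
√(4πDt) = 11.84 m, giving peak height M/(n_e·A·√(4πDt)) = 41/(0.26 × 88 × 11.84) = 0.1513 kg/m³.
(x−vt)²/(4Dt) = (-9.2)²/(4 × 0.031 × 360) = 1.896; exp(−1.896) = 0.1502.
C = 0.1513 × 0.1502 = 0.0227 kg/m³.

0.0227 kg/m³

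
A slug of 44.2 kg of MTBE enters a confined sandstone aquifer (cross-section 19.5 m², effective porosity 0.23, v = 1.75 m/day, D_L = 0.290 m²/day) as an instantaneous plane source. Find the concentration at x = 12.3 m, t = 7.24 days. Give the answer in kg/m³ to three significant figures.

1.89 kg/m³

For an instantaneous plane source, C(x,t) = M/(n_e·A·√(4πDt)) · exp(−(x−vt)²/(4Dt)), with n_e·A the pore (flow) area.
Plume center vt = 1.75 × 7.24 = 12.67 m, so the well at 12.3 m is 0.37 m upgradient of the peak.
√(4πDt) = 5.137 m, giving peak height M/(n_e·A·√(4πDt)) = 44.2/(0.23 × 19.5 × 5.137) = 1.918 kg/m³.
(x−vt)²/(4Dt) = (-0.37)²/(4 × 0.290 × 7.24) = 0.01630; exp(−0.01630) = 0.9838.
C = 1.918 × 0.9838 = 1.89 kg/m³.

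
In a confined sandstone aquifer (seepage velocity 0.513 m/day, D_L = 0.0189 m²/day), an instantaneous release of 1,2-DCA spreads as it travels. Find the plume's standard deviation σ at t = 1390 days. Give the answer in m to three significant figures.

7.25 m

Dispersive spreading gives a Gaussian with σ² = 2Dt; advection only shifts the center.
σ = √(2 × 0.0189 × 1390) = 7.25 m.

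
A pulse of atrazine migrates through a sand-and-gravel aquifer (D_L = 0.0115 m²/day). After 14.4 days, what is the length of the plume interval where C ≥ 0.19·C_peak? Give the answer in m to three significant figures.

2.10 m

The plume is Gaussian with σ = √(2Dt) = √(2 × 0.0115 × 14.4) = 0.5755 m.
C/C_peak = exp(−Δx²/(2σ²)) = 0.19 ⇒ Δx = σ·√(−2 ln 0.19) = 0.5755 × 1.822 = 1.049 m.
Width = 2Δx = 2.10 m.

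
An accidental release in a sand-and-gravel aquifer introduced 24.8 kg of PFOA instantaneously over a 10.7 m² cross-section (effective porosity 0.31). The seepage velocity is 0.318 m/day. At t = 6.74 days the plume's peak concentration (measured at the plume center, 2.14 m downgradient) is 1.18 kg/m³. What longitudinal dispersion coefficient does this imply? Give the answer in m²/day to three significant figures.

0.474 m²/day

At the plume center C_max = M/(n_e·A·√(4πDt)), so D = M²/(4πt·(n_e·A·C_max)²).
n_e·A·C_max = 0.31 × 10.7 × 1.18 = 3.914 kg/m.
D = 24.8²/(4π × 6.74 × 3.914²) = 0.474 m²/day.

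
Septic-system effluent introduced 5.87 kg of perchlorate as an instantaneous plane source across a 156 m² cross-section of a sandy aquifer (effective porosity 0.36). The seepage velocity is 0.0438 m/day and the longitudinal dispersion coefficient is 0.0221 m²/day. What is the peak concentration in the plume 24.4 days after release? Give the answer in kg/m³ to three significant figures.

0.0402 kg/m³

The peak of an instantaneous 1D plume sits at x = vt; there the Gaussian factor is 1 and C_max = M/(n_e·A·√(4πDt)), where n_e·A is the pore area the mass is dissolved in.
√(4πDt) = √(4π × 0.0221 × 24.4) = 2.603 m, so C_max = 5.87/(0.36 × 156 × 2.603) = 0.0402 kg/m³.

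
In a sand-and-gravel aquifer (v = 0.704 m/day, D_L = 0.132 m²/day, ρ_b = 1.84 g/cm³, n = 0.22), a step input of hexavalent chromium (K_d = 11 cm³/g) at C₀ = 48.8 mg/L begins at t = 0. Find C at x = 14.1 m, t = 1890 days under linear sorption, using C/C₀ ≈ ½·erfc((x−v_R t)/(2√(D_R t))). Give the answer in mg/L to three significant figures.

26.1 mg/L

Retardation factor R = 1 + ρ_b·K_d/n = 1 + 1.84 × 11/0.22 = 93.00.
Sorption retards both mechanisms: v_R = v/R = 0.007570 m/day, D_R = D/R = 0.001419 m²/day.
v_R·t = 0.007570 × 1890 = 14.3073 m; 2√(D_R t) = 3.275 m; argument = (14.1 − 14.3073)/3.275 = -0.06330.
C = C₀ × ½·erfc(-0.06330) = 48.8 × 0.5357 = 26.1 mg/L.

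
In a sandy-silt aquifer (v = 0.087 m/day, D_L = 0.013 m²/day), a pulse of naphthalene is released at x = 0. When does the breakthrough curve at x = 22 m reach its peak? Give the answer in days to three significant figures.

For the 1D instantaneous-source solution, setting ∂C/∂t = 0 at fixed x gives v²t² + 2Dt − x² = 0, so t = (√(D² + v²x²) − D)/v².
√(D² + v²x²) = √(0.013² + 0.087² × 22²) = 1.914; v² = 0.007569.
t = (1.914 − 0.013)/0.007569 = 251 days (vs. the pure-advection estimate x/v = 253 d).

251 days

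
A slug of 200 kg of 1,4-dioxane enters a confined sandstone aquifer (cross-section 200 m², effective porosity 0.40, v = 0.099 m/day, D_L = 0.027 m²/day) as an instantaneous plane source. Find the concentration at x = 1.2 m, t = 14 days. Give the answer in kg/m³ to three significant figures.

1.12 kg/m³

For an instantaneous plane source, C(x,t) = M/(n_e·A·√(4πDt)) · exp(−(x−vt)²/(4Dt)), with n_e·A the pore (flow) area.
Plume center vt = 0.099 × 14 = 1.386 m, so the well at 1.2 m is 0.186 m upgradient of the peak.
√(4πDt) = 2.179 m, giving peak height M/(n_e·A·√(4πDt)) = 200/(0.40 × 200 × 2.179) = 1.147 kg/m³.
(x−vt)²/(4Dt) = (-0.186)²/(4 × 0.027 × 14) = 0.02288; exp(−0.02288) = 0.9774.
C = 1.147 × 0.9774 = 1.12 kg/m³.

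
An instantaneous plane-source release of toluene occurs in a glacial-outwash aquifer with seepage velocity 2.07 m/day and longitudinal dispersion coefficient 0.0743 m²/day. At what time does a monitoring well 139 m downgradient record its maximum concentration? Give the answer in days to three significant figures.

For the 1D instantaneous-source solution, setting ∂C/∂t = 0 at fixed x gives v²t² + 2Dt − x² = 0, so t = (√(D² + v²x²) − D)/v².
√(D² + v²x²) = √(0.0743² + 2.07² × 139²) = 287.7; v² = 4.2849.
t = (287.7 − 0.0743)/4.2849 = 67.1 days (vs. the pure-advection estimate x/v = 67.1 d).

67.1 days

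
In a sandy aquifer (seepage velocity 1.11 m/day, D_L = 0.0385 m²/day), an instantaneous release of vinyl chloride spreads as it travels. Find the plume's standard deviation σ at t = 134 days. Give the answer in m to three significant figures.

Dispersive spreading gives a Gaussian with σ² = 2Dt; advection only shifts the center.
σ = √(2 × 0.0385 × 134) = 3.21 m.

3.21 m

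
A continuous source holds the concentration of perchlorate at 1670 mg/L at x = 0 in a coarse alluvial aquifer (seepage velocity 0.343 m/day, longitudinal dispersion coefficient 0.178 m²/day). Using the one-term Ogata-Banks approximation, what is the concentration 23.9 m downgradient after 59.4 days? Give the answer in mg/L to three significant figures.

For a continuous step input, C/C₀ ≈ ½·erfc((x−vt)/(2√(Dt))).
vt = 0.343 × 59.4 = 20.3742 m and 2√(Dt) = 2√(0.178 × 59.4) = 6.503 m.
Argument (x−vt)/(2√(Dt)) = (23.9 − 20.3742)/6.503 = 0.5422; ½·erfc(0.5422) = 0.2216.
C = 1670 × 0.2216 = 370 mg/L.

370 mg/L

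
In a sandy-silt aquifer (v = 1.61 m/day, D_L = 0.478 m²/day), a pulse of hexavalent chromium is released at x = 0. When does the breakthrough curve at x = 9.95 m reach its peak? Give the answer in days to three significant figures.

For the 1D instantaneous-source solution, setting ∂C/∂t = 0 at fixed x gives v²t² + 2Dt − x² = 0, so t = (√(D² + v²x²) − D)/v².
√(D² + v²x²) = √(0.478² + 1.61² × 9.95²) = 16.03; v² = 2.5921.
t = (16.03 − 0.478)/2.5921 = 6.00 days (vs. the pure-advection estimate x/v = 6.18 d).

6.00 days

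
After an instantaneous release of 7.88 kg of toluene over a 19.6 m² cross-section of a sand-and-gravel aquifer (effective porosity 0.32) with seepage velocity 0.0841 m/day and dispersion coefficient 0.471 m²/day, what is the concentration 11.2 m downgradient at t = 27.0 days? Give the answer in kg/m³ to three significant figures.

For an instantaneous plane source, C(x,t) = M/(n_e·A·√(4πDt)) · exp(−(x−vt)²/(4Dt)), with n_e·A the pore (flow) area.
Plume center vt = 0.0841 × 27.0 = 2.2707 m, so the well at 11.2 m is 8.9293 m downgradient of the peak.
√(4πDt) = 12.64 m, giving peak height M/(n_e·A·√(4πDt)) = 7.88/(0.32 × 19.6 × 12.64) = 0.09940 kg/m³.
(x−vt)²/(4Dt) = (8.9293)²/(4 × 0.471 × 27.0) = 1.567; exp(−1.567) = 0.2087.
C = 0.09940 × 0.2087 = 0.0207 kg/m³.

0.0207 kg/m³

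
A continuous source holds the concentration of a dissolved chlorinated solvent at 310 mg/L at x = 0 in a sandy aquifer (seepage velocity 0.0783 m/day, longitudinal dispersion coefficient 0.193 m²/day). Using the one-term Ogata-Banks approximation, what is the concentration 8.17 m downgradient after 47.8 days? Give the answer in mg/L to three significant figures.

46.9 mg/L

For a continuous step input, C/C₀ ≈ ½·erfc((x−vt)/(2√(Dt))).
vt = 0.0783 × 47.8 = 3.74274 m and 2√(Dt) = 2√(0.193 × 47.8) = 6.075 m.
Argument (x−vt)/(2√(Dt)) = (8.17 − 3.74274)/6.075 = 0.7288; ½·erfc(0.7288) = 0.1513.
C = 310 × 0.1513 = 46.9 mg/L.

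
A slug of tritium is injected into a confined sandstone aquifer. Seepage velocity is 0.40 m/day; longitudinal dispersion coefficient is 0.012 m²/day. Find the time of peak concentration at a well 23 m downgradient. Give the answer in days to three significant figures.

For the 1D instantaneous-source solution, setting ∂C/∂t = 0 at fixed x gives v²t² + 2Dt − x² = 0, so t = (√(D² + v²x²) − D)/v².
√(D² + v²x²) = √(0.012² + 0.40² × 23²) = 9.200; v² = 0.16.
t = (9.200 − 0.012)/0.16 = 57.4 days (vs. the pure-advection estimate x/v = 57.5 d).

57.4 days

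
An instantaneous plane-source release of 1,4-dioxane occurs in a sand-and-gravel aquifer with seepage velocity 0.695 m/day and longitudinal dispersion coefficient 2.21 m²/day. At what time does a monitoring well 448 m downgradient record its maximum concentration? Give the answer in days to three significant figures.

For the 1D instantaneous-source solution, setting ∂C/∂t = 0 at fixed x gives v²t² + 2Dt − x² = 0, so t = (√(D² + v²x²) − D)/v².
√(D² + v²x²) = √(2.21² + 0.695² × 448²) = 311.4; v² = 0.483025.
t = (311.4 − 2.21)/0.483025 = 640 days (vs. the pure-advection estimate x/v = 645 d).

640 days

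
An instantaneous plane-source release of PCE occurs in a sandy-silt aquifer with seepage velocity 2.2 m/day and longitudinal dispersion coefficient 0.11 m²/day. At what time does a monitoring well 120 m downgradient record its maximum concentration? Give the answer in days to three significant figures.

54.5 days

For the 1D instantaneous-source solution, setting ∂C/∂t = 0 at fixed x gives v²t² + 2Dt − x² = 0, so t = (√(D² + v²x²) − D)/v².
√(D² + v²x²) = √(0.11² + 2.2² × 120²) = 264.0; v² = 4.84.
t = (264.0 − 0.11)/4.84 = 54.5 days (vs. the pure-advection estimate x/v = 54.5 d).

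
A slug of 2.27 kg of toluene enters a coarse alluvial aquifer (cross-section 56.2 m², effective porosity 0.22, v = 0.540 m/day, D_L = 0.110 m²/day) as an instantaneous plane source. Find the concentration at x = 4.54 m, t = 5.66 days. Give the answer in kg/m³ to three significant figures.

0.0271 kg/m³

For an instantaneous plane source, C(x,t) = M/(n_e·A·√(4πDt)) · exp(−(x−vt)²/(4Dt)), with n_e·A the pore (flow) area.
Plume center vt = 0.540 × 5.66 = 3.0564 m, so the well at 4.54 m is 1.4836 m downgradient of the peak.
√(4πDt) = 2.797 m, giving peak height M/(n_e·A·√(4πDt)) = 2.27/(0.22 × 56.2 × 2.797) = 0.06564 kg/m³.
(x−vt)²/(4Dt) = (1.4836)²/(4 × 0.110 × 5.66) = 0.8838; exp(−0.8838) = 0.4132.
C = 0.06564 × 0.4132 = 0.0271 kg/m³.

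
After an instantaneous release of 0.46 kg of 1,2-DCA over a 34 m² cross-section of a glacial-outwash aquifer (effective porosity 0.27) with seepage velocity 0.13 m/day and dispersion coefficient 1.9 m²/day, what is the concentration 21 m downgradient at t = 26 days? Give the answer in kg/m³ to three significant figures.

For an instantaneous plane source, C(x,t) = M/(n_e·A·√(4πDt)) · exp(−(x−vt)²/(4Dt)), with n_e·A the pore (flow) area.
Plume center vt = 0.13 × 26 = 3.38 m, so the well at 21 m is 17.62 m downgradient of the peak.
√(4πDt) = 24.92 m, giving peak height M/(n_e·A·√(4πDt)) = 0.46/(0.27 × 34 × 24.92) = 0.002011 kg/m³.
(x−vt)²/(4Dt) = (17.62)²/(4 × 1.9 × 26) = 1.571; exp(−1.571) = 0.2078.
C = 0.002011 × 0.2078 = 0.000418 kg/m³.

0.000418 kg/m³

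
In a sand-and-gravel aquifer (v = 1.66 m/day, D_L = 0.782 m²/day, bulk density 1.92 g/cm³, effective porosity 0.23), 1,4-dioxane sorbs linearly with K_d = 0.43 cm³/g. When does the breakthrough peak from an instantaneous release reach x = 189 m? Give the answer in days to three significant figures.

Retardation factor R = 1 + ρ_b·K_d/n = 1 + 1.92 × 0.43/0.23 = 4.590.
Sorption retards both mechanisms: v_R = v/R = 0.3617 m/day, D_R = D/R = 0.1704 m²/day.
Peak time from v_R²t² + 2D_R t − x² = 0: t = (√(D_R² + v_R²x²) − D_R)/v_R².
√(D_R² + v_R²x²) = √(0.1704² + 0.3617² × 189²) = 68.36; v_R² = 0.1308.
t = (68.36 − 0.1704)/0.1308 = 521 days.

521 days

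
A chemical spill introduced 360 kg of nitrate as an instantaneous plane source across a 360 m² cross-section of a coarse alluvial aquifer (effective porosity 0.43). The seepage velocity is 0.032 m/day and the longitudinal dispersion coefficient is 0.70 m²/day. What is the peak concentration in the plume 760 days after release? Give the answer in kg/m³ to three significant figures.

The peak of an instantaneous 1D plume sits at x = vt; there the Gaussian factor is 1 and C_max = M/(n_e·A·√(4πDt)), where n_e·A is the pore area the mass is dissolved in.
√(4πDt) = √(4π × 0.70 × 760) = 81.76 m, so C_max = 360/(0.43 × 360 × 81.76) = 0.0284 kg/m³.

0.0284 kg/m³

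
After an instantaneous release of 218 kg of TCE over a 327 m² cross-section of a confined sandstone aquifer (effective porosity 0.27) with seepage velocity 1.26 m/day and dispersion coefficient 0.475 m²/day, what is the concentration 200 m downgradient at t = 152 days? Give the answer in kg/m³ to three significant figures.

For an instantaneous plane source, C(x,t) = M/(n_e·A·√(4πDt)) · exp(−(x−vt)²/(4Dt)), with n_e·A the pore (flow) area.
Plume center vt = 1.26 × 152 = 191.52 m, so the well at 200 m is 8.48 m downgradient of the peak.
√(4πDt) = 30.12 m, giving peak height M/(n_e·A·√(4πDt)) = 218/(0.27 × 327 × 30.12) = 0.08198 kg/m³.
(x−vt)²/(4Dt) = (8.48)²/(4 × 0.475 × 152) = 0.2490; exp(−0.2490) = 0.7796.
C = 0.08198 × 0.7796 = 0.0639 kg/m³.

0.0639 kg/m³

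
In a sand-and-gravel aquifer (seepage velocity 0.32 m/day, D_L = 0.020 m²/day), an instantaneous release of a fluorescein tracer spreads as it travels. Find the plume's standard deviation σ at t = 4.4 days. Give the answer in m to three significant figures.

Dispersive spreading gives a Gaussian with σ² = 2Dt; advection only shifts the center.
σ = √(2 × 0.020 × 4.4) = 0.420 m.

0.420 m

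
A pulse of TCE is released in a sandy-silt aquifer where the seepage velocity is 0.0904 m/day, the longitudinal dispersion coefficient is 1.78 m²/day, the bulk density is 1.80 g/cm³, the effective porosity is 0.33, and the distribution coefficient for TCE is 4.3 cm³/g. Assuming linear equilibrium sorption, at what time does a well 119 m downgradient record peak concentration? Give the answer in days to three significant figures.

27300 days

Retardation factor R = 1 + ρ_b·K_d/n = 1 + 1.80 × 4.3/0.33 = 24.45.
Sorption retards both mechanisms: v_R = v/R = 0.003697 m/day, D_R = D/R = 0.07280 m²/day.
Peak time from v_R²t² + 2D_R t − x² = 0: t = (√(D_R² + v_R²x²) − D_R)/v_R².
√(D_R² + v_R²x²) = √(0.07280² + 0.003697² × 119²) = 0.4459; v_R² = 1.367e-05.
t = (0.4459 − 0.07280)/1.367e-05 = 27300 days.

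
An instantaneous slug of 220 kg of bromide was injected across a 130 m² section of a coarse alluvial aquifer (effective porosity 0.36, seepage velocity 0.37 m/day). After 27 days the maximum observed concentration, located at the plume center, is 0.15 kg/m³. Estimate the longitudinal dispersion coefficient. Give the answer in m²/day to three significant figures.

2.89 m²/day

At the plume center C_max = M/(n_e·A·√(4πDt)), so D = M²/(4πt·(n_e·A·C_max)²).
n_e·A·C_max = 0.36 × 130 × 0.15 = 7.020 kg/m.
D = 220²/(4π × 27 × 7.020²) = 2.89 m²/day.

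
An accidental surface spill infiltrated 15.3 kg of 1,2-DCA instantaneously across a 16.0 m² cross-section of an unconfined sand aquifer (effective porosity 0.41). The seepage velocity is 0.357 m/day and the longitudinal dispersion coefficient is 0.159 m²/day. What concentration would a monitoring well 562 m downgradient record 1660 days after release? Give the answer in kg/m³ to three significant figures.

0.0167 kg/m³

For an instantaneous plane source, C(x,t) = M/(n_e·A·√(4πDt)) · exp(−(x−vt)²/(4Dt)), with n_e·A the pore (flow) area.
Plume center vt = 0.357 × 1660 = 592.62 m, so the well at 562 m is 30.62 m upgradient of the peak.
√(4πDt) = 57.59 m, giving peak height M/(n_e·A·√(4πDt)) = 15.3/(0.41 × 16.0 × 57.59) = 0.04050 kg/m³.
(x−vt)²/(4Dt) = (-30.62)²/(4 × 0.159 × 1660) = 0.8881; exp(−0.8881) = 0.4114.
C = 0.04050 × 0.4114 = 0.0167 kg/m³.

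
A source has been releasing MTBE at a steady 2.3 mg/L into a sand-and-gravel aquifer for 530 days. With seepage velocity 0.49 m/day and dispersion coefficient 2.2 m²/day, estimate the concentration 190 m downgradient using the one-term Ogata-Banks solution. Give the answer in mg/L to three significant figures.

2.13 mg/L

For a continuous step input, C/C₀ ≈ ½·erfc((x−vt)/(2√(Dt))).
vt = 0.49 × 530 = 259.7 m and 2√(Dt) = 2√(2.2 × 530) = 68.29 m.
Argument (x−vt)/(2√(Dt)) = (190 − 259.7)/68.29 = -1.021; ½·erfc(-1.021) = 0.9256.
C = 2.3 × 0.9256 = 2.13 mg/L.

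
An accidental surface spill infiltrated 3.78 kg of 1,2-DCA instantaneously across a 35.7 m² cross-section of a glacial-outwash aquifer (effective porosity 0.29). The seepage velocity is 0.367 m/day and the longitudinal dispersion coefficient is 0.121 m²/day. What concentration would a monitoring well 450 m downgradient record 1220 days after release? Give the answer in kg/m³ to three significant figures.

0.00840 kg/m³

For an instantaneous plane source, C(x,t) = M/(n_e·A·√(4πDt)) · exp(−(x−vt)²/(4Dt)), with n_e·A the pore (flow) area.
Plume center vt = 0.367 × 1220 = 447.74 m, so the well at 450 m is 2.26 m downgradient of the peak.
√(4πDt) = 43.07 m, giving peak height M/(n_e·A·√(4πDt)) = 3.78/(0.29 × 35.7 × 43.07) = 0.008477 kg/m³.
(x−vt)²/(4Dt) = (2.26)²/(4 × 0.121 × 1220) = 0.008650; exp(−0.008650) = 0.9914.
C = 0.008477 × 0.9914 = 0.00840 kg/m³.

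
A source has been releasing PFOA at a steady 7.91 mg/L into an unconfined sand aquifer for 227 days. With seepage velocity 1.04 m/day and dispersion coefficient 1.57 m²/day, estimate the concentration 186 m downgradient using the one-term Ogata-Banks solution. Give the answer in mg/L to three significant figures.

For a continuous step input, C/C₀ ≈ ½·erfc((x−vt)/(2√(Dt))).
vt = 1.04 × 227 = 236.08 m and 2√(Dt) = 2√(1.57 × 227) = 37.76 m.
Argument (x−vt)/(2√(Dt)) = (186 − 236.08)/37.76 = -1.326; ½·erfc(-1.326) = 0.9696.
C = 7.91 × 0.9696 = 7.67 mg/L.

7.67 mg/L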